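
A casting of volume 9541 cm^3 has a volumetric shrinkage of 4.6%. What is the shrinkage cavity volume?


Formula: V_shrink = V_casting * shrinkage_pct / 100
V_shrink = 9541 cm^3 * 4.6 / 100 = 438.8860 cm^3

Answer: 438.8860 cm^3


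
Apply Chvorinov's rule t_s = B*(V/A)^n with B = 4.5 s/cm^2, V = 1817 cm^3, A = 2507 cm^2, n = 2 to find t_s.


Formula: t_s = B * (V/A)^n  (Chvorinov's rule, n=2)
Modulus M = V/A = 1817/2507 = 0.724771 cm
M^2 = 0.724771^2 = 0.525293 cm^2
t_s = 4.5 * 0.525293 = 2.3638 s


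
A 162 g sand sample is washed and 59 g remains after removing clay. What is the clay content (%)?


Formula: Clay% = (W_total - W_washed) / W_total * 100
Clay mass = 162 - 59 = 103 g
Clay% = 103 / 162 * 100 = 63.5802%

Final answer: 63.5802%


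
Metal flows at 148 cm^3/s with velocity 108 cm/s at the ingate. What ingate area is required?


Formula: A_ingate = Q / v  (continuity equation)
A = 148 cm^3/s / 108 cm/s = 1.3704 cm^2

Answer: 1.3704 cm^2


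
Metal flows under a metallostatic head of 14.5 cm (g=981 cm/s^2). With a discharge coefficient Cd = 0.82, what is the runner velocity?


Formula: v = Cd * sqrt(2 * g * h)  (Torricelli with discharge coefficient)
2*g*h = 2 * 981 * 14.5 = 28449.0 cm^2/s^2
sqrt(28449.0) = 168.66831 cm/s
v = 0.82 * 168.66831 = 138.3080 cm/s

138.3080 cm/s


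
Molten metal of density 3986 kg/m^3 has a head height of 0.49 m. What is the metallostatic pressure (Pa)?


Formula: P = rho * g * h
rho * g = 3986 * 9.81 = 39102.66 N/m^3
P = 39102.66 * 0.49 = 19160.3034 Pa

Final answer: 19160.3034 Pa


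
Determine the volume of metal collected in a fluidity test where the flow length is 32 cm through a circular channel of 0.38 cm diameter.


Formula: V = pi * (d/2)^2 * L  (cylinder volume)
Radius = 0.38/2 = 0.19 cm
V = pi * 0.19^2 * 32 = 3.6292 cm^3


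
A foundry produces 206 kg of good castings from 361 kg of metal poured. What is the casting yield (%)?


Formula: Casting Yield = (W_good / W_total) * 100
Yield = (206 kg / 361 kg) * 100 = 57.0637%


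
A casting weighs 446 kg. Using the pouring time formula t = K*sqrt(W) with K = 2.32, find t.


Formula: t = K * sqrt(W)
sqrt(W) = sqrt(446) = 21.11871
t = 2.32 * 21.11871 = 48.9954 s

Answer: 48.9954 s


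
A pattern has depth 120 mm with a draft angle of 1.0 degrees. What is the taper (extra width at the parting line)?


Formula: taper = depth * tan(draft_angle)
tan(1.0 deg) = 0.0174551
taper = 120 mm * 0.0174551 = 2.0946 mm

2.0946 mm


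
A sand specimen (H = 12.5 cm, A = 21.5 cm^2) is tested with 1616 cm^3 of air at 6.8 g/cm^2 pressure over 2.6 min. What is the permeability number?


Formula: Permeability Number P = (V * H) / (p * A * t)
Numerator: V * H = 1616 * 12.5 = 20200.0
Denominator: p * A * t = 6.8 * 21.5 * 2.6 = 380.12
P = 20200.0 / 380.12 = 53.1411


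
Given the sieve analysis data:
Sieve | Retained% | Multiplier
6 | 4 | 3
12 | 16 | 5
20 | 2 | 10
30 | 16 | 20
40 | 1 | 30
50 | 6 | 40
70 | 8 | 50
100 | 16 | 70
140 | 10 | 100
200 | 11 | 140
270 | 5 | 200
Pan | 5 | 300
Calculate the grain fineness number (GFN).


Formula: GFN = sum(pct * multiplier) / sum(pct)
sum(pct * multiplier) = 7262
sum(pct) = 100
GFN = 7262 / 100 = 72.62

72.62


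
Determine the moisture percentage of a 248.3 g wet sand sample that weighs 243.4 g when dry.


Formula: MC = (W_wet - W_dry) / W_wet * 100
Water mass = 248.3 - 243.4 = 4.9 g
MC = 4.9 / 248.3 * 100 = 1.9734%

1.9734%


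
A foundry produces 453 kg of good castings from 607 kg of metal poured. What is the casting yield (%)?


Formula: Casting Yield = (W_good / W_total) * 100
Yield = (453 kg / 607 kg) * 100 = 74.6293%

Answer: 74.6293%


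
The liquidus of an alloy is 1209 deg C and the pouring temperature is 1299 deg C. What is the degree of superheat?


Formula: Superheat = T_pour - T_melt
Superheat = 1299 - 1209 = 90 deg C

90 deg C


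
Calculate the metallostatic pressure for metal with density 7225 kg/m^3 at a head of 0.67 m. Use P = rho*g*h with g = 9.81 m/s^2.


Formula: P = rho * g * h
rho * g = 7225 * 9.81 = 70877.25 N/m^3
P = 70877.25 * 0.67 = 47487.7575 Pa

47487.7575 Pa


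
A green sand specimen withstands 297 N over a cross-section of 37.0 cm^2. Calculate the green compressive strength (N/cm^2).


Formula: Compressive Strength = Force / Area
Strength = 297 N / 37.0 cm^2 = 8.0270 N/cm^2


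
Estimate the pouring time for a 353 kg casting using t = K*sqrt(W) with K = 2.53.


Formula: t = K * sqrt(W)
sqrt(W) = sqrt(353) = 18.78829
t = 2.53 * 18.78829 = 47.5344 s

Final answer: 47.5344 s


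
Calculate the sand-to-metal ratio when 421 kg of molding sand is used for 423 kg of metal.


Formula: Sand-to-Metal Ratio = W_sand / W_metal
Ratio = 421 kg / 423 kg = 0.9953

Final answer: 0.9953


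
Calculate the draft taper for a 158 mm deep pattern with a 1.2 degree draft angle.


Formula: taper = depth * tan(draft_angle)
tan(1.2 deg) = 0.0209470
taper = 158 mm * 0.0209470 = 3.3096 mm

Answer: 3.3096 mm


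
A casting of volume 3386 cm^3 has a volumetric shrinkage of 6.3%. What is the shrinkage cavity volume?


Formula: V_shrink = V_casting * shrinkage_pct / 100
V_shrink = 3386 cm^3 * 6.3 / 100 = 213.3180 cm^3

213.3180 cm^3


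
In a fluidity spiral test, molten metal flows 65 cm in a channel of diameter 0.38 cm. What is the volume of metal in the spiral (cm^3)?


Formula: V = pi * (d/2)^2 * L  (cylinder volume)
Radius = 0.38/2 = 0.19 cm
V = pi * 0.19^2 * 65 = 7.3717 cm^3

Final answer: 7.3717 cm^3


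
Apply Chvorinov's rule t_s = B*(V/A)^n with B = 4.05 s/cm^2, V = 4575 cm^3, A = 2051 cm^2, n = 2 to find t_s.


Formula: t_s = B * (V/A)^n  (Chvorinov's rule, n=2)
Modulus M = V/A = 4575/2051 = 2.230619 cm
M^2 = 2.230619^2 = 4.975661 cm^2
t_s = 4.05 * 4.975661 = 20.1514 s

Answer: 20.1514 s


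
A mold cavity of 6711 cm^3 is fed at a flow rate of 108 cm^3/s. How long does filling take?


Formula: t_fill = V_mold / Q_flow
t = 6711 cm^3 / 108 cm^3/s = 62.1389 s

62.1389 s


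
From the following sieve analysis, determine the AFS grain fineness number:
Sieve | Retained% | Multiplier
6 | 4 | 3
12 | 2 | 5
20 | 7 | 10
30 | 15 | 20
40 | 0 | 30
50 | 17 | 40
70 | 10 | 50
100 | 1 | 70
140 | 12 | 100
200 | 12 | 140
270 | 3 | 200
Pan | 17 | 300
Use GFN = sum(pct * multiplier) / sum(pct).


Formula: GFN = sum(pct * multiplier) / sum(pct)
sum(pct * multiplier) = 10222
sum(pct) = 100
GFN = 10222 / 100 = 102.22


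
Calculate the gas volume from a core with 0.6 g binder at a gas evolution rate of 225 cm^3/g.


Formula: V_gas = W_binder * gas_evolution_rate
V = 0.6 g * 225 cm^3/g = 135.0000 cm^3


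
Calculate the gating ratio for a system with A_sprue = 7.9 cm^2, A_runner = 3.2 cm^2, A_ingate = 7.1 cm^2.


Sprue:Runner:Ingate = 1 : 3.2/7.9 : 7.1/7.9 = 1:0.41:0.90


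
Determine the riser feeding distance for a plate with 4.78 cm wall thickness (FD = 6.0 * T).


Formula: FD = 6.0 * T  (riser feeding-distance rule)
FD = 6.0 * 4.78 cm = 28.6800 cm

28.6800 cm


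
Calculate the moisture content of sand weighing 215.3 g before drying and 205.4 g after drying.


Formula: MC = (W_wet - W_dry) / W_wet * 100
Water mass = 215.3 - 205.4 = 9.9 g
MC = 9.9 / 215.3 * 100 = 4.5982%

4.5982%


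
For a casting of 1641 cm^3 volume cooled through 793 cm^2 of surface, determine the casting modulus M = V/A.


Formula: Casting Modulus M = V / A
M = 1641 cm^3 / 793 cm^2 = 2.0694 cm

Answer: 2.0694 cm


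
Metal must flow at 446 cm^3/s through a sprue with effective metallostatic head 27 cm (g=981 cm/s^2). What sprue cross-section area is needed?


Formula: v = sqrt(2*g*h), A = Q/v
Velocity: v = sqrt(2 * 981 * 27) = sqrt(52974) = 230.1608 cm/s
Sprue area: A = Q / v = 446 / 230.1608 = 1.9378 cm^2


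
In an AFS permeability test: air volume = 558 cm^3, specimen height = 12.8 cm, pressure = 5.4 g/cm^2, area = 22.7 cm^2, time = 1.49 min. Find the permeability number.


Formula: Permeability Number P = (V * H) / (p * A * t)
Numerator: V * H = 558 * 12.8 = 7142.4
Denominator: p * A * t = 5.4 * 22.7 * 1.49 = 182.6442
P = 7142.4 / 182.6442 = 39.1055

Final answer: 39.1055


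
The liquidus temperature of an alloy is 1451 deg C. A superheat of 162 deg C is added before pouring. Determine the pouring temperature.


Formula: T_pour = T_melt + Superheat
T_pour = 1451 + 162 = 1613 deg C

Answer: 1613 deg C


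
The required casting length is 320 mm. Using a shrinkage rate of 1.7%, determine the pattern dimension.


Formula: L_pattern = L_casting * (1 + shrinkage_rate/100)
Shrinkage factor = 1 + 1.7/100 = 1.017
L_pattern = 320 mm * 1.017 = 325.4400 mm

Final answer: 325.4400 mm


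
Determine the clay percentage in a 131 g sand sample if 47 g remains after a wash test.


Formula: Clay% = (W_total - W_washed) / W_total * 100
Clay mass = 131 - 47 = 84 g
Clay% = 84 / 131 * 100 = 64.1221%


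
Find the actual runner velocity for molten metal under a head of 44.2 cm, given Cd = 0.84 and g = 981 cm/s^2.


Formula: v = Cd * sqrt(2 * g * h)  (Torricelli with discharge coefficient)
2*g*h = 2 * 981 * 44.2 = 86720.4 cm^2/s^2
sqrt(86720.4) = 294.48328 cm/s
v = 0.84 * 294.48328 = 247.3660 cm/s

Final answer: 247.3660 cm/s


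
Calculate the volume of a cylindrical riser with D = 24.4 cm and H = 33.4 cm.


Formula: V = pi * (D/2)^2 * H  (cylinder volume)
Radius = D/2 = 24.4/2 = 12.2 cm
V = pi * 12.2^2 * 33.4 = 15617.6613 cm^3

Answer: 15617.6613 cm^3


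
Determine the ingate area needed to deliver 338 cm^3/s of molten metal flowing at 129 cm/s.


Formula: A_ingate = Q / v  (continuity equation)
A = 338 cm^3/s / 129 cm/s = 2.6202 cm^2


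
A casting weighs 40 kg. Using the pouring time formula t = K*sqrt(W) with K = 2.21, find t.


Formula: t = K * sqrt(W)
sqrt(W) = sqrt(40) = 6.32456
t = 2.21 * 6.32456 = 13.9773 s

13.9773 s


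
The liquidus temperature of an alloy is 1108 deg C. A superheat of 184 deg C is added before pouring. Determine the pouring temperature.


Formula: T_pour = T_melt + Superheat
T_pour = 1108 + 184 = 1292 deg C

Final answer: 1292 deg C


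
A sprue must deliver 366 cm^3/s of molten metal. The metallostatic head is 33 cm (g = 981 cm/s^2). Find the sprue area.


Formula: v = sqrt(2*g*h), A = Q/v
Velocity: v = sqrt(2 * 981 * 33) = sqrt(64746) = 254.4524 cm/s
Sprue area: A = Q / v = 366 / 254.4524 = 1.4384 cm^2


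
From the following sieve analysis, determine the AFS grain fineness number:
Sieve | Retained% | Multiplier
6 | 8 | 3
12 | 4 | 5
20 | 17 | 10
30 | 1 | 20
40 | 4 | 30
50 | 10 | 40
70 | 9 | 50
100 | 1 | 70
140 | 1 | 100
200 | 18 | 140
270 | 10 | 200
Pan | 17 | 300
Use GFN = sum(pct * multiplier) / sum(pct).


Formula: GFN = sum(pct * multiplier) / sum(pct)
sum(pct * multiplier) = 10994
sum(pct) = 100
GFN = 10994 / 100 = 109.94


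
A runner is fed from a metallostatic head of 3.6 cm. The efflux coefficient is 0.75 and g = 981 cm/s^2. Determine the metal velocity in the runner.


Formula: v = Cd * sqrt(2 * g * h)  (Torricelli with discharge coefficient)
2*g*h = 2 * 981 * 3.6 = 7063.2 cm^2/s^2
sqrt(7063.2) = 84.04285 cm/s
v = 0.75 * 84.04285 = 63.0321 cm/s


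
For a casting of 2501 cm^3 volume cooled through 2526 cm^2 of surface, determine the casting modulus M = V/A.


Formula: Casting Modulus M = V / A
M = 2501 cm^3 / 2526 cm^2 = 0.9901 cm

0.9901 cm


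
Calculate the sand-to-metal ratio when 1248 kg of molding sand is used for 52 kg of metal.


Formula: Sand-to-Metal Ratio = W_sand / W_metal
Ratio = 1248 kg / 52 kg = 24.0000

Final answer: 24.0000


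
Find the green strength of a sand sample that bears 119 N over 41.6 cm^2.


Formula: Compressive Strength = Force / Area
Strength = 119 N / 41.6 cm^2 = 2.8606 N/cm^2

Final answer: 2.8606 N/cm^2


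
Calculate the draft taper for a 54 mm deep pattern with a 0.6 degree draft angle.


Formula: taper = depth * tan(draft_angle)
tan(0.6 deg) = 0.0104724
taper = 54 mm * 0.0104724 = 0.5655 mm

0.5655 mm


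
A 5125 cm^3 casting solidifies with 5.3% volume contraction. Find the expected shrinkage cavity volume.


Formula: V_shrink = V_casting * shrinkage_pct / 100
V_shrink = 5125 cm^3 * 5.3 / 100 = 271.6250 cm^3

Final answer: 271.6250 cm^3


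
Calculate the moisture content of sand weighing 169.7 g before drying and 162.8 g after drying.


Formula: MC = (W_wet - W_dry) / W_wet * 100
Water mass = 169.7 - 162.8 = 6.9 g
MC = 6.9 / 169.7 * 100 = 4.0660%


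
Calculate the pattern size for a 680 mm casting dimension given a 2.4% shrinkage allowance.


Formula: L_pattern = L_casting * (1 + shrinkage_rate/100)
Shrinkage factor = 1 + 2.4/100 = 1.024
L_pattern = 680 mm * 1.024 = 696.3200 mm

Final answer: 696.3200 mm


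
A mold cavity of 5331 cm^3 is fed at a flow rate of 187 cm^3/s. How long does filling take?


Formula: t_fill = V_mold / Q_flow
t = 5331 cm^3 / 187 cm^3/s = 28.5080 s

Final answer: 28.5080 s


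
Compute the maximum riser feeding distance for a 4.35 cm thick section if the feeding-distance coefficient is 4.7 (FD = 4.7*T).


Formula: FD = 4.7 * T  (riser feeding-distance rule)
FD = 4.7 * 4.35 cm = 20.4450 cm

Final answer: 20.4450 cm


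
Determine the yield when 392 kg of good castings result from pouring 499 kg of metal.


Formula: Casting Yield = (W_good / W_total) * 100
Yield = (392 kg / 499 kg) * 100 = 78.5571%


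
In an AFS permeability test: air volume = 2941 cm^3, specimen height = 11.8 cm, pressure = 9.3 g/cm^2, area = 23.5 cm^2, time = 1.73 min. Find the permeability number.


Formula: Permeability Number P = (V * H) / (p * A * t)
Numerator: V * H = 2941 * 11.8 = 34703.8
Denominator: p * A * t = 9.3 * 23.5 * 1.73 = 378.0915
P = 34703.8 / 378.0915 = 91.7868


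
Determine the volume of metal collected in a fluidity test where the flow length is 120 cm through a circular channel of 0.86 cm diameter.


Formula: V = pi * (d/2)^2 * L  (cylinder volume)
Radius = 0.86/2 = 0.43 cm
V = pi * 0.43^2 * 120 = 69.7057 cm^3

Final answer: 69.7057 cm^3


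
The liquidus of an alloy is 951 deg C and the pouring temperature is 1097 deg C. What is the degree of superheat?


Formula: Superheat = T_pour - T_melt
Superheat = 1097 - 951 = 146 deg C

Final answer: 146 deg C


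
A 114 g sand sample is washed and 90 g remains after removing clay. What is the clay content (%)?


Formula: Clay% = (W_total - W_washed) / W_total * 100
Clay mass = 114 - 90 = 24 g
Clay% = 24 / 114 * 100 = 21.0526%

Answer: 21.0526%


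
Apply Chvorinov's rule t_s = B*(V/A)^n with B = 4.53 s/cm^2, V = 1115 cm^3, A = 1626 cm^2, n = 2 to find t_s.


Formula: t_s = B * (V/A)^n  (Chvorinov's rule, n=2)
Modulus M = V/A = 1115/1626 = 0.685732 cm
M^2 = 0.685732^2 = 0.470228 cm^2
t_s = 4.53 * 0.470228 = 2.1301 s

2.1301 s


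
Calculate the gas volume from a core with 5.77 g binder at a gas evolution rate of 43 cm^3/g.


Formula: V_gas = W_binder * gas_evolution_rate
V = 5.77 g * 43 cm^3/g = 248.1100 cm^3

Final answer: 248.1100 cm^3


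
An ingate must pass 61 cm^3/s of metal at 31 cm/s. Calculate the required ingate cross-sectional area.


Formula: A_ingate = Q / v  (continuity equation)
A = 61 cm^3/s / 31 cm/s = 1.9677 cm^2


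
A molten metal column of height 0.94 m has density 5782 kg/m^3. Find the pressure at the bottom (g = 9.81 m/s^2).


Formula: P = rho * g * h
rho * g = 5782 * 9.81 = 56721.42 N/m^3
P = 56721.42 * 0.94 = 53318.1348 Pa

Final answer: 53318.1348 Pa


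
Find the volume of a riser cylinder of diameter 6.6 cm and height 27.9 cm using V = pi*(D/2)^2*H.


Formula: V = pi * (D/2)^2 * H  (cylinder volume)
Radius = D/2 = 6.6/2 = 3.3 cm
V = pi * 3.3^2 * 27.9 = 954.5132 cm^3


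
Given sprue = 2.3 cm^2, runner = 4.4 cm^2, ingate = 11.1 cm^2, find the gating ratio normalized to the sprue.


Sprue:Runner:Ingate = 1 : 4.4/2.3 : 11.1/2.3 = 1:1.91:4.83


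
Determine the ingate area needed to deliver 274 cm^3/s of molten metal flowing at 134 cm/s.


Formula: A_ingate = Q / v  (continuity equation)
A = 274 cm^3/s / 134 cm/s = 2.0448 cm^2

2.0448 cm^2


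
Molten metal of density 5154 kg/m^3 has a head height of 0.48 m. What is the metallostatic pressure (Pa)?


Formula: P = rho * g * h
rho * g = 5154 * 9.81 = 50560.74 N/m^3
P = 50560.74 * 0.48 = 24269.1552 Pa

Answer: 24269.1552 Pa


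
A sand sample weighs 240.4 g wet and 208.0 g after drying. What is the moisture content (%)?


Formula: MC = (W_wet - W_dry) / W_wet * 100
Water mass = 240.4 - 208.0 = 32.4 g
MC = 32.4 / 240.4 * 100 = 13.4775%

Answer: 13.4775%


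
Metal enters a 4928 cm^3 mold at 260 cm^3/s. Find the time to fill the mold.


Formula: t_fill = V_mold / Q_flow
t = 4928 cm^3 / 260 cm^3/s = 18.9538 s

Final answer: 18.9538 s


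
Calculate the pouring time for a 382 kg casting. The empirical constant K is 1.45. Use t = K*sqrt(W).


Formula: t = K * sqrt(W)
sqrt(W) = sqrt(382) = 19.54482
t = 1.45 * 19.54482 = 28.3400 s


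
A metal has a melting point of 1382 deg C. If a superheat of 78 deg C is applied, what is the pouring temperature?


Formula: T_pour = T_melt + Superheat
T_pour = 1382 + 78 = 1460 deg C

1460 deg C


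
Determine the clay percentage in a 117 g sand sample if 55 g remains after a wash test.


Formula: Clay% = (W_total - W_washed) / W_total * 100
Clay mass = 117 - 55 = 62 g
Clay% = 62 / 117 * 100 = 52.9915%

52.9915%


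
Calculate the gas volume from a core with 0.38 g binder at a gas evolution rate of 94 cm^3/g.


Formula: V_gas = W_binder * gas_evolution_rate
V = 0.38 g * 94 cm^3/g = 35.7200 cm^3

35.7200 cm^3


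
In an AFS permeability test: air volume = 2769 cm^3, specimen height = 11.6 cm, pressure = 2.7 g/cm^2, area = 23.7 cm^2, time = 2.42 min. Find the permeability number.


Formula: Permeability Number P = (V * H) / (p * A * t)
Numerator: V * H = 2769 * 11.6 = 32120.4
Denominator: p * A * t = 2.7 * 23.7 * 2.42 = 154.8558
P = 32120.4 / 154.8558 = 207.4214

Final answer: 207.4214


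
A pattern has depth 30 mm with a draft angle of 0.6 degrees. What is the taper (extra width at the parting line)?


Formula: taper = depth * tan(draft_angle)
tan(0.6 deg) = 0.0104724
taper = 30 mm * 0.0104724 = 0.3142 mm


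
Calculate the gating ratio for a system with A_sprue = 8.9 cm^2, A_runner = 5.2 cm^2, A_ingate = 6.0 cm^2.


Sprue:Runner:Ingate = 1 : 5.2/8.9 : 6.0/8.9 = 1:0.58:0.67

1:0.58:0.67


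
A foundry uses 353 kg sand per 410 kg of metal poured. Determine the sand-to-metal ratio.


Formula: Sand-to-Metal Ratio = W_sand / W_metal
Ratio = 353 kg / 410 kg = 0.8610

Final answer: 0.8610


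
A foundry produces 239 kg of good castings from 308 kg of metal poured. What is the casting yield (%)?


Formula: Casting Yield = (W_good / W_total) * 100
Yield = (239 kg / 308 kg) * 100 = 77.5974%


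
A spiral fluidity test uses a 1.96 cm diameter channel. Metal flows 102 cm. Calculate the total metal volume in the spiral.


Formula: V = pi * (d/2)^2 * L  (cylinder volume)
Radius = 1.96/2 = 0.98 cm
V = pi * 0.98^2 * 102 = 307.7529 cm^3

Final answer: 307.7529 cm^3


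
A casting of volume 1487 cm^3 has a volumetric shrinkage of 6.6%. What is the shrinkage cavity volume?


Formula: V_shrink = V_casting * shrinkage_pct / 100
V_shrink = 1487 cm^3 * 6.6 / 100 = 98.1420 cm^3

Answer: 98.1420 cm^3


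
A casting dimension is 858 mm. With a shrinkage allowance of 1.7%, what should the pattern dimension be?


Formula: L_pattern = L_casting * (1 + shrinkage_rate/100)
Shrinkage factor = 1 + 1.7/100 = 1.017
L_pattern = 858 mm * 1.017 = 872.5860 mm

Final answer: 872.5860 mm


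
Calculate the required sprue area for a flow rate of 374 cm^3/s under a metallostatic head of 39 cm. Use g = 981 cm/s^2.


Formula: v = sqrt(2*g*h), A = Q/v
Velocity: v = sqrt(2 * 981 * 39) = sqrt(76518) = 276.6189 cm/s
Sprue area: A = Q / v = 374 / 276.6189 = 1.3520 cm^2

1.3520 cm^2


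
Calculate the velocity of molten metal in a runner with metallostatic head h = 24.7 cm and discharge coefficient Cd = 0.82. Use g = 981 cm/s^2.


Formula: v = Cd * sqrt(2 * g * h)  (Torricelli with discharge coefficient)
2*g*h = 2 * 981 * 24.7 = 48461.4 cm^2/s^2
sqrt(48461.4) = 220.13950 cm/s
v = 0.82 * 220.13950 = 180.5144 cm/s

Final answer: 180.5144 cm/s


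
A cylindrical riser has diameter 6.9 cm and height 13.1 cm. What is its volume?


Formula: V = pi * (D/2)^2 * H  (cylinder volume)
Radius = D/2 = 6.9/2 = 3.45 cm
V = pi * 3.45^2 * 13.1 = 489.8458 cm^3

489.8458 cm^3


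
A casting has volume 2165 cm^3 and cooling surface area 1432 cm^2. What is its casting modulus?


Formula: Casting Modulus M = V / A
M = 2165 cm^3 / 1432 cm^2 = 1.5119 cm

1.5119 cm


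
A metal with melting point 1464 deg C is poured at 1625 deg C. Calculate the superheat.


Formula: Superheat = T_pour - T_melt
Superheat = 1625 - 1464 = 161 deg C


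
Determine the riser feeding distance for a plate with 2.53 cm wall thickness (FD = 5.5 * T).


Formula: FD = 5.5 * T  (riser feeding-distance rule)
FD = 5.5 * 2.53 cm = 13.9150 cm

Answer: 13.9150 cm


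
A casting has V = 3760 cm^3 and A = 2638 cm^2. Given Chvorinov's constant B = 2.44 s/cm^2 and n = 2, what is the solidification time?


Formula: t_s = B * (V/A)^n  (Chvorinov's rule, n=2)
Modulus M = V/A = 3760/2638 = 1.425322 cm
M^2 = 1.425322^2 = 2.031543 cm^2
t_s = 2.44 * 2.031543 = 4.9570 s

4.9570 s


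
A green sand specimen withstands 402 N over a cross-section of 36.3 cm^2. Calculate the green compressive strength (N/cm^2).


Formula: Compressive Strength = Force / Area
Strength = 402 N / 36.3 cm^2 = 11.0744 N/cm^2

11.0744 N/cm^2


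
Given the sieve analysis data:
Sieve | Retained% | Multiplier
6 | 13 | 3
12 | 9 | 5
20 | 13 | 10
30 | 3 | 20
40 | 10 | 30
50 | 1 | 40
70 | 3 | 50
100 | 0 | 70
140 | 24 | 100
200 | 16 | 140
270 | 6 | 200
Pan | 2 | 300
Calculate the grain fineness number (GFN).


Formula: GFN = sum(pct * multiplier) / sum(pct)
sum(pct * multiplier) = 7204
sum(pct) = 100
GFN = 7204 / 100 = 72.04

72.04


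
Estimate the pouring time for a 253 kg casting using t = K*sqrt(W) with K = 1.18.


Formula: t = K * sqrt(W)
sqrt(W) = sqrt(253) = 15.90597
t = 1.18 * 15.90597 = 18.7690 s

18.7690 s


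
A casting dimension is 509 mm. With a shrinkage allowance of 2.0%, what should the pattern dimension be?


Formula: L_pattern = L_casting * (1 + shrinkage_rate/100)
Shrinkage factor = 1 + 2.0/100 = 1.02
L_pattern = 509 mm * 1.02 = 519.1800 mm

Answer: 519.1800 mm


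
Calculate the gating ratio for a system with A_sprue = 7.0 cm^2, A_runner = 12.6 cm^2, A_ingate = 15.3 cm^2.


Sprue:Runner:Ingate = 1 : 12.6/7.0 : 15.3/7.0 = 1:1.80:2.19

Final answer: 1:1.80:2.19


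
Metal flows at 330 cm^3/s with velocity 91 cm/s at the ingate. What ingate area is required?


Formula: A_ingate = Q / v  (continuity equation)
A = 330 cm^3/s / 91 cm/s = 3.6264 cm^2


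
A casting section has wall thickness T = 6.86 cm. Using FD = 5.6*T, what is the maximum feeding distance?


Formula: FD = 5.6 * T  (riser feeding-distance rule)
FD = 5.6 * 6.86 cm = 38.4160 cm


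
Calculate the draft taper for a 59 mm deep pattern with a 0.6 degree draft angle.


Formula: taper = depth * tan(draft_angle)
tan(0.6 deg) = 0.0104724
taper = 59 mm * 0.0104724 = 0.6179 mm

Final answer: 0.6179 mm


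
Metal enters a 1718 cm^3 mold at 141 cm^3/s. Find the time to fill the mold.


Formula: t_fill = V_mold / Q_flow
t = 1718 cm^3 / 141 cm^3/s = 12.1844 s

Final answer: 12.1844 s


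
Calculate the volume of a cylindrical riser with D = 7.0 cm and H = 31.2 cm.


Formula: V = pi * (D/2)^2 * H  (cylinder volume)
Radius = D/2 = 7.0/2 = 3.5 cm
V = pi * 3.5^2 * 31.2 = 1200.7167 cm^3

1200.7167 cm^3


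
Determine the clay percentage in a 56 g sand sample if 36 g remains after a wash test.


Formula: Clay% = (W_total - W_washed) / W_total * 100
Clay mass = 56 - 36 = 20 g
Clay% = 20 / 56 * 100 = 35.7143%

35.7143%


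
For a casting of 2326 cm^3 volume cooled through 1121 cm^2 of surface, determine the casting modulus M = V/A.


Formula: Casting Modulus M = V / A
M = 2326 cm^3 / 1121 cm^2 = 2.0749 cm

Final answer: 2.0749 cm


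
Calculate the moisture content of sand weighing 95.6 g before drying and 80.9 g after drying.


Formula: MC = (W_wet - W_dry) / W_wet * 100
Water mass = 95.6 - 80.9 = 14.7 g
MC = 14.7 / 95.6 * 100 = 15.3766%

Final answer: 15.3766%


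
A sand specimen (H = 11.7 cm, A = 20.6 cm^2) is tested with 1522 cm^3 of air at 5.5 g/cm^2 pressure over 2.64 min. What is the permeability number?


Formula: Permeability Number P = (V * H) / (p * A * t)
Numerator: V * H = 1522 * 11.7 = 17807.4
Denominator: p * A * t = 5.5 * 20.6 * 2.64 = 299.112
P = 17807.4 / 299.112 = 59.5342


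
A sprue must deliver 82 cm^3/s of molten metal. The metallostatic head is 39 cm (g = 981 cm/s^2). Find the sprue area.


Formula: v = sqrt(2*g*h), A = Q/v
Velocity: v = sqrt(2 * 981 * 39) = sqrt(76518) = 276.6189 cm/s
Sprue area: A = Q / v = 82 / 276.6189 = 0.2964 cm^2

0.2964 cm^2


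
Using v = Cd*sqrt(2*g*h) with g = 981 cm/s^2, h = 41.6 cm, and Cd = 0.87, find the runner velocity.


Formula: v = Cd * sqrt(2 * g * h)  (Torricelli with discharge coefficient)
2*g*h = 2 * 981 * 41.6 = 81619.2 cm^2/s^2
sqrt(81619.2) = 285.69074 cm/s
v = 0.87 * 285.69074 = 248.5509 cm/s

Answer: 248.5509 cm/s


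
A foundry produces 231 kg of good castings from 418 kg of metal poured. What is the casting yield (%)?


Formula: Casting Yield = (W_good / W_total) * 100
Yield = (231 kg / 418 kg) * 100 = 55.2632%

55.2632%


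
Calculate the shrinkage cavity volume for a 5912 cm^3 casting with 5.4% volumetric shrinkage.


Formula: V_shrink = V_casting * shrinkage_pct / 100
V_shrink = 5912 cm^3 * 5.4 / 100 = 319.2480 cm^3

Answer: 319.2480 cm^3


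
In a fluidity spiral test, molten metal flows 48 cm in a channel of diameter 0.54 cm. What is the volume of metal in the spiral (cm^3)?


Formula: V = pi * (d/2)^2 * L  (cylinder volume)
Radius = 0.54/2 = 0.27 cm
V = pi * 0.27^2 * 48 = 10.9931 cm^3

Answer: 10.9931 cm^3


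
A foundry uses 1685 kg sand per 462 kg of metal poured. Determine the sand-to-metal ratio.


Formula: Sand-to-Metal Ratio = W_sand / W_metal
Ratio = 1685 kg / 462 kg = 3.6472

Answer: 3.6472


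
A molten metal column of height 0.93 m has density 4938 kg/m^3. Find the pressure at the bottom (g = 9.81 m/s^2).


Formula: P = rho * g * h
rho * g = 4938 * 9.81 = 48441.78 N/m^3
P = 48441.78 * 0.93 = 45050.8554 Pa

Final answer: 45050.8554 Pa


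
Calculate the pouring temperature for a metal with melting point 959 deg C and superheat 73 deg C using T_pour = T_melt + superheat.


Formula: T_pour = T_melt + Superheat
T_pour = 959 + 73 = 1032 deg C

Answer: 1032 deg C


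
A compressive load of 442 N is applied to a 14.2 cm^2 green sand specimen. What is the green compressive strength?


Formula: Compressive Strength = Force / Area
Strength = 442 N / 14.2 cm^2 = 31.1268 N/cm^2

Final answer: 31.1268 N/cm^2


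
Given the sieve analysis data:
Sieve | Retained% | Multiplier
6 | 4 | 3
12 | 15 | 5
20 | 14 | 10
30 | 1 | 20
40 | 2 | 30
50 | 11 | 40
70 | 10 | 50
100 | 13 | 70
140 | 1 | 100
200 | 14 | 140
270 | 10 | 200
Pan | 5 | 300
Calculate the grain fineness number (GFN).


Formula: GFN = sum(pct * multiplier) / sum(pct)
sum(pct * multiplier) = 7717
sum(pct) = 100
GFN = 7717 / 100 = 77.17

Answer: 77.17


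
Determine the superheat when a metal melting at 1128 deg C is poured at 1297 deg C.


Formula: Superheat = T_pour - T_melt
Superheat = 1297 - 1128 = 169 deg C

169 deg C


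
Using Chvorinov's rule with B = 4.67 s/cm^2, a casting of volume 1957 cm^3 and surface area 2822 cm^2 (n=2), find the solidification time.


Formula: t_s = B * (V/A)^n  (Chvorinov's rule, n=2)
Modulus M = V/A = 1957/2822 = 0.693480 cm
M^2 = 0.693480^2 = 0.480915 cm^2
t_s = 4.67 * 0.480915 = 2.2459 s

Final answer: 2.2459 s


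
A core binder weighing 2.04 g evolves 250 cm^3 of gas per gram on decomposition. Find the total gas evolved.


Formula: V_gas = W_binder * gas_evolution_rate
V = 2.04 g * 250 cm^3/g = 510.0000 cm^3


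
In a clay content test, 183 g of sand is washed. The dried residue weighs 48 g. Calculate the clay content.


Formula: Clay% = (W_total - W_washed) / W_total * 100
Clay mass = 183 - 48 = 135 g
Clay% = 135 / 183 * 100 = 73.7705%

73.7705%


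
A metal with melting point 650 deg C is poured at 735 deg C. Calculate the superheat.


Formula: Superheat = T_pour - T_melt
Superheat = 735 - 650 = 85 deg C

Answer: 85 deg C


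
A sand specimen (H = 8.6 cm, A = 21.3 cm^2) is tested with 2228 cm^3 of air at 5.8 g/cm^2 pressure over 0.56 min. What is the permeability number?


Formula: Permeability Number P = (V * H) / (p * A * t)
Numerator: V * H = 2228 * 8.6 = 19160.8
Denominator: p * A * t = 5.8 * 21.3 * 0.56 = 69.1824
P = 19160.8 / 69.1824 = 276.9606

Answer: 276.9606


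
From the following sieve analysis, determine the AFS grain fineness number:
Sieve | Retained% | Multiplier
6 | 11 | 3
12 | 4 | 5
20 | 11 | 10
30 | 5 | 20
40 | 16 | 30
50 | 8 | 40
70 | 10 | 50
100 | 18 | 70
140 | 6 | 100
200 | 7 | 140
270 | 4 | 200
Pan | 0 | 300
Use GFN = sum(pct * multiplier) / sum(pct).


Formula: GFN = sum(pct * multiplier) / sum(pct)
sum(pct * multiplier) = 5203
sum(pct) = 100
GFN = 5203 / 100 = 52.03

Answer: 52.03


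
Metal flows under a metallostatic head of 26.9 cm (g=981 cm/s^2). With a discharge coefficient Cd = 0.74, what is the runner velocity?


Formula: v = Cd * sqrt(2 * g * h)  (Torricelli with discharge coefficient)
2*g*h = 2 * 981 * 26.9 = 52777.8 cm^2/s^2
sqrt(52777.8) = 229.73419 cm/s
v = 0.74 * 229.73419 = 170.0033 cm/s

Answer: 170.0033 cm/s


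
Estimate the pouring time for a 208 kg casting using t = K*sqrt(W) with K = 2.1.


Formula: t = K * sqrt(W)
sqrt(W) = sqrt(208) = 14.42221
t = 2.1 * 14.42221 = 30.2866 s

30.2866 s


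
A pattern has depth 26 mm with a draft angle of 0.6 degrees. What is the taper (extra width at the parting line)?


Formula: taper = depth * tan(draft_angle)
tan(0.6 deg) = 0.0104724
taper = 26 mm * 0.0104724 = 0.2723 mm


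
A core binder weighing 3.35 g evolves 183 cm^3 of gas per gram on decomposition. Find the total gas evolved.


Formula: V_gas = W_binder * gas_evolution_rate
V = 3.35 g * 183 cm^3/g = 613.0500 cm^3

Answer: 613.0500 cm^3


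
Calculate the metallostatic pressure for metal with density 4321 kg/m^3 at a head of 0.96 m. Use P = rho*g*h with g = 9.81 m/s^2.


Formula: P = rho * g * h
rho * g = 4321 * 9.81 = 42389.01 N/m^3
P = 42389.01 * 0.96 = 40693.4496 Pa

Answer: 40693.4496 Pa


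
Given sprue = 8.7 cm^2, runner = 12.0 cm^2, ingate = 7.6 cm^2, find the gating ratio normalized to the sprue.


Sprue:Runner:Ingate = 1 : 12.0/8.7 : 7.6/8.7 = 1:1.38:0.87


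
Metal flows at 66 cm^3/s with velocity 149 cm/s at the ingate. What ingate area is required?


Formula: A_ingate = Q / v  (continuity equation)
A = 66 cm^3/s / 149 cm/s = 0.4430 cm^2


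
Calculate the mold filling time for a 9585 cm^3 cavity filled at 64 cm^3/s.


Formula: t_fill = V_mold / Q_flow
t = 9585 cm^3 / 64 cm^3/s = 149.7656 s


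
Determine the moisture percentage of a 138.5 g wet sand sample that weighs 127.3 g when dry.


Formula: MC = (W_wet - W_dry) / W_wet * 100
Water mass = 138.5 - 127.3 = 11.2 g
MC = 11.2 / 138.5 * 100 = 8.0866%

8.0866%


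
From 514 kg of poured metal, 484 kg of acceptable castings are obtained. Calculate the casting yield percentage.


Formula: Casting Yield = (W_good / W_total) * 100
Yield = (484 kg / 514 kg) * 100 = 94.1634%

Answer: 94.1634%


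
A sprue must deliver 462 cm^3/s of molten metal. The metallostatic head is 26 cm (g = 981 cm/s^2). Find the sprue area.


Formula: v = sqrt(2*g*h), A = Q/v
Velocity: v = sqrt(2 * 981 * 26) = sqrt(51012) = 225.8584 cm/s
Sprue area: A = Q / v = 462 / 225.8584 = 2.0455 cm^2

2.0455 cm^2


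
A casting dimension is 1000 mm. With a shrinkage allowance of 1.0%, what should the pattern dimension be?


Formula: L_pattern = L_casting * (1 + shrinkage_rate/100)
Shrinkage factor = 1 + 1.0/100 = 1.01
L_pattern = 1000 mm * 1.01 = 1010.0000 mm

1010.0000 mm


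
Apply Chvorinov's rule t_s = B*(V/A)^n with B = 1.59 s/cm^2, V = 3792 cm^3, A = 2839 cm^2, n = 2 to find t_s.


Formula: t_s = B * (V/A)^n  (Chvorinov's rule, n=2)
Modulus M = V/A = 3792/2839 = 1.335682 cm
M^2 = 1.335682^2 = 1.784046 cm^2
t_s = 1.59 * 1.784046 = 2.8366 s


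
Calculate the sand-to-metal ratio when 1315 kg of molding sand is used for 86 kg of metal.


Formula: Sand-to-Metal Ratio = W_sand / W_metal
Ratio = 1315 kg / 86 kg = 15.2907

15.2907


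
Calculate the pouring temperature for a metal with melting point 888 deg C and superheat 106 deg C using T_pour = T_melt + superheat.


Formula: T_pour = T_melt + Superheat
T_pour = 888 + 106 = 994 deg C

Final answer: 994 deg C


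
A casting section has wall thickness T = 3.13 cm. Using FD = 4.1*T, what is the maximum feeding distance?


Formula: FD = 4.1 * T  (riser feeding-distance rule)
FD = 4.1 * 3.13 cm = 12.8330 cm

Final answer: 12.8330 cm


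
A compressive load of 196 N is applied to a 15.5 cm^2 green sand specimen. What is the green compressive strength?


Formula: Compressive Strength = Force / Area
Strength = 196 N / 15.5 cm^2 = 12.6452 N/cm^2

12.6452 N/cm^2


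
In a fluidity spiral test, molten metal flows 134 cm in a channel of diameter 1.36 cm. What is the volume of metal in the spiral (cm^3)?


Formula: V = pi * (d/2)^2 * L  (cylinder volume)
Radius = 1.36/2 = 0.68 cm
V = pi * 0.68^2 * 134 = 194.6581 cm^3


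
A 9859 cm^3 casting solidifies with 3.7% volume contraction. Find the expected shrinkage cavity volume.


Formula: V_shrink = V_casting * shrinkage_pct / 100
V_shrink = 9859 cm^3 * 3.7 / 100 = 364.7830 cm^3


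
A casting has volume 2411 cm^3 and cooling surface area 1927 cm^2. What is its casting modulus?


Formula: Casting Modulus M = V / A
M = 2411 cm^3 / 1927 cm^2 = 1.2512 cm

Answer: 1.2512 cm


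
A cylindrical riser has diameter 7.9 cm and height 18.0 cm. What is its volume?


Formula: V = pi * (D/2)^2 * H  (cylinder volume)
Radius = D/2 = 7.9/2 = 3.95 cm
V = pi * 3.95^2 * 18.0 = 882.3006 cm^3


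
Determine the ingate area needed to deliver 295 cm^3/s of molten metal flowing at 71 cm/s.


Formula: A_ingate = Q / v  (continuity equation)
A = 295 cm^3/s / 71 cm/s = 4.1549 cm^2

Final answer: 4.1549 cm^2


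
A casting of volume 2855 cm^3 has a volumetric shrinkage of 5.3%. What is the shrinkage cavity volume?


Formula: V_shrink = V_casting * shrinkage_pct / 100
V_shrink = 2855 cm^3 * 5.3 / 100 = 151.3150 cm^3

151.3150 cm^3


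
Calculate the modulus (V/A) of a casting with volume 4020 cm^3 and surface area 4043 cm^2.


Formula: Casting Modulus M = V / A
M = 4020 cm^3 / 4043 cm^2 = 0.9943 cm

Final answer: 0.9943 cm


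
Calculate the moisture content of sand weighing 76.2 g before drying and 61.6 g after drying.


Formula: MC = (W_wet - W_dry) / W_wet * 100
Water mass = 76.2 - 61.6 = 14.6 g
MC = 14.6 / 76.2 * 100 = 19.1601%

19.1601%


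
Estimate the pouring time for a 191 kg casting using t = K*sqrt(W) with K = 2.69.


Formula: t = K * sqrt(W)
sqrt(W) = sqrt(191) = 13.82027
t = 2.69 * 13.82027 = 37.1765 s

Final answer: 37.1765 s


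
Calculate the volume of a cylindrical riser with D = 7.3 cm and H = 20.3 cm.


Formula: V = pi * (D/2)^2 * H  (cylinder volume)
Radius = D/2 = 7.3/2 = 3.65 cm
V = pi * 3.65^2 * 20.3 = 849.6335 cm^3


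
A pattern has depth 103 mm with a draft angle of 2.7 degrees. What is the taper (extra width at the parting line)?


Formula: taper = depth * tan(draft_angle)
tan(2.7 deg) = 0.0471588
taper = 103 mm * 0.0471588 = 4.8574 mm


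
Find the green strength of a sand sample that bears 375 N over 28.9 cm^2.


Formula: Compressive Strength = Force / Area
Strength = 375 N / 28.9 cm^2 = 12.9758 N/cm^2

Final answer: 12.9758 N/cm^2


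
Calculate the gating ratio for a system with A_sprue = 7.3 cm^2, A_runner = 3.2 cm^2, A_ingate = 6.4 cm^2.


Sprue:Runner:Ingate = 1 : 3.2/7.3 : 6.4/7.3 = 1:0.44:0.88

1:0.44:0.88


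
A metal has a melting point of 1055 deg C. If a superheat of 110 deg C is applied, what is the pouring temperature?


Formula: T_pour = T_melt + Superheat
T_pour = 1055 + 110 = 1165 deg C

Final answer: 1165 deg C


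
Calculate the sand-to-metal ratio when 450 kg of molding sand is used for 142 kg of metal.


Formula: Sand-to-Metal Ratio = W_sand / W_metal
Ratio = 450 kg / 142 kg = 3.1690

3.1690


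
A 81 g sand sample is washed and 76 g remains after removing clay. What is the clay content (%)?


Formula: Clay% = (W_total - W_washed) / W_total * 100
Clay mass = 81 - 76 = 5 g
Clay% = 5 / 81 * 100 = 6.1728%


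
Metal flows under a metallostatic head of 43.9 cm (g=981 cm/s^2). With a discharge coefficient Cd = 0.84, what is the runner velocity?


Formula: v = Cd * sqrt(2 * g * h)  (Torricelli with discharge coefficient)
2*g*h = 2 * 981 * 43.9 = 86131.8 cm^2/s^2
sqrt(86131.8) = 293.48220 cm/s
v = 0.84 * 293.48220 = 246.5250 cm/s

Final answer: 246.5250 cm/s


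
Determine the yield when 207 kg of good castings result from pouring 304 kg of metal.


Formula: Casting Yield = (W_good / W_total) * 100
Yield = (207 kg / 304 kg) * 100 = 68.0921%

Final answer: 68.0921%


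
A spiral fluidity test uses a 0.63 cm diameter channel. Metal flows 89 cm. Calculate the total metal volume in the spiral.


Formula: V = pi * (d/2)^2 * L  (cylinder volume)
Radius = 0.63/2 = 0.315 cm
V = pi * 0.315^2 * 89 = 27.7435 cm^3

27.7435 cm^3


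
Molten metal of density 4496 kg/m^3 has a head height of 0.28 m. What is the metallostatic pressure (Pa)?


Formula: P = rho * g * h
rho * g = 4496 * 9.81 = 44105.76 N/m^3
P = 44105.76 * 0.28 = 12349.6128 Pa


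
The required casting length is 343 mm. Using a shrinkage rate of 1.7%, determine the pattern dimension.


Formula: L_pattern = L_casting * (1 + shrinkage_rate/100)
Shrinkage factor = 1 + 1.7/100 = 1.017
L_pattern = 343 mm * 1.017 = 348.8310 mm


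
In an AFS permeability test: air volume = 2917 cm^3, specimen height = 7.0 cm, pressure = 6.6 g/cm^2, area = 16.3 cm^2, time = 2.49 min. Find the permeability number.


Formula: Permeability Number P = (V * H) / (p * A * t)
Numerator: V * H = 2917 * 7.0 = 20419.0
Denominator: p * A * t = 6.6 * 16.3 * 2.49 = 267.8742
P = 20419.0 / 267.8742 = 76.2261

Answer: 76.2261


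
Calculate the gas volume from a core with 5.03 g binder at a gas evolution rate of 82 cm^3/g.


Formula: V_gas = W_binder * gas_evolution_rate
V = 5.03 g * 82 cm^3/g = 412.4600 cm^3

Final answer: 412.4600 cm^3


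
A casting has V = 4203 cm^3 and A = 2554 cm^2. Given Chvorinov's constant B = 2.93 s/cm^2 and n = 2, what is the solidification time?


Formula: t_s = B * (V/A)^n  (Chvorinov's rule, n=2)
Modulus M = V/A = 4203/2554 = 1.645654 cm
M^2 = 1.645654^2 = 2.708177 cm^2
t_s = 2.93 * 2.708177 = 7.9350 s


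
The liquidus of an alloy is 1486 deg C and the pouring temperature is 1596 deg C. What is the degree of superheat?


Formula: Superheat = T_pour - T_melt
Superheat = 1596 - 1486 = 110 deg C


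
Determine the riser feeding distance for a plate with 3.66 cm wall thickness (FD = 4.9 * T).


Formula: FD = 4.9 * T  (riser feeding-distance rule)
FD = 4.9 * 3.66 cm = 17.9340 cm

17.9340 cm


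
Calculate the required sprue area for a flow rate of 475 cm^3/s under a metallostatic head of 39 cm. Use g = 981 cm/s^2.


Formula: v = sqrt(2*g*h), A = Q/v
Velocity: v = sqrt(2 * 981 * 39) = sqrt(76518) = 276.6189 cm/s
Sprue area: A = Q / v = 475 / 276.6189 = 1.7172 cm^2

1.7172 cm^2
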